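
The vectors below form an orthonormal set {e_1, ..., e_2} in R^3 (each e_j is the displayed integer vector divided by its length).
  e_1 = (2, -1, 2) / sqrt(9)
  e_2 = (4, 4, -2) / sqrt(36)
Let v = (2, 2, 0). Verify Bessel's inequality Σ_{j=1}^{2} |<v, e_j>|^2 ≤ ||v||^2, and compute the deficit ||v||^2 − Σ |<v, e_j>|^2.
Σ |<v, e_j>|^2 = 68/9; ||v||^2 = 8; deficit = 4/9

Write each e_j = u_j / sqrt(<u_j, u_j>) where u_j is the displayed integer vector. Then <v, e_j> = <v, u_j> / sqrt(<u_j, u_j>), so |<v, e_j>|^2 = <v, u_j>^2 / <u_j, u_j>.
Coefficients: <v, e_1> = 2/sqrt(9), <v, e_2> = 16/sqrt(36).
Square and sum: Σ |<v, e_j>|^2 = 68/9.
Compute ||v||^2 = v·v = 8.
Deficit = 8 − 68/9 = 4/9 ≥ 0, confirming Bessel's inequality. (The deficit equals ||v − Σ <v,e_j> e_j||^2, the squared distance from v to span{e_j}.)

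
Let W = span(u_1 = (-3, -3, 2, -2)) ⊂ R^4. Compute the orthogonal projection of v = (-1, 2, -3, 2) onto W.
proj_W(v) = (3/2, 3/2, -1, 1)

Set up U = [u_1 | ... | u_1] ∈ R^(4×1). The projector onto W = col(U) is P = U (U^T U)^(-1) U^T.
Compute U^T U =
  [26],
and U^T v = (-13).
Solve U^T U · c = U^T v for the coefficients: c = (-1/2). The projection is proj_W(v) = U c.
Check: (v - proj_W(v)) · u_1 = 0  (should be 0).
Result: proj_W(v) = (3/2, 3/2, -1, 1).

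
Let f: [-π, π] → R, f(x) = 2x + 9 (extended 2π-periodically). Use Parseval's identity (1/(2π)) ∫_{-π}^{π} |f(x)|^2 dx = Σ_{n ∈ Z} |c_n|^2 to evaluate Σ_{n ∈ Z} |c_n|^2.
Σ |c_n|^2 = 4π^2/3 + 81

Expand and integrate term by term over [-π, π]:
  ∫ (2x)^2 dx = 4·(2π^3/3); ∫ 2·2·(9)·x dx = 0 (odd integrand); ∫ 9^2 dx = 81·2π.
So (1/(2π)) ∫_{-π}^{π} (2x + 9)^2 dx = 4π^2/3 + 81 = 4π^2/3 + 81.
Parseval ⇒ Σ |c_n|^2 = 4π^2/3 + 81.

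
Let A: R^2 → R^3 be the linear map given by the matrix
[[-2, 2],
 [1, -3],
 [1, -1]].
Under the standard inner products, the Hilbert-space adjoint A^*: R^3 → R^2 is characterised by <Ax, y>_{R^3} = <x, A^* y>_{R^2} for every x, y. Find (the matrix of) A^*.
A^* = A^T =
[[-2, 1, 1],
 [2, -3, -1]]

For real matrices with standard dot products, the defining identity <Ax, y> = <x, A^* y> gives (Ax)^T y = x^T (A^*) y, i.e. x^T A^T y = x^T (A^*) y. Since this holds for all x, y, we must have A^* = A^T. Therefore
A^* =
[[-2, 1, 1],
 [2, -3, -1]].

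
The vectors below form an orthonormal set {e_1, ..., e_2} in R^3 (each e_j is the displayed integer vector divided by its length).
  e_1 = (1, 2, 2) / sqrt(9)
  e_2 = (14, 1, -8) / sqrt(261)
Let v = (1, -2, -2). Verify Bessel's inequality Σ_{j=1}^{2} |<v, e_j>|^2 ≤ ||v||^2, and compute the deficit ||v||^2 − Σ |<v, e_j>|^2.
Σ |<v, e_j>|^2 = 245/29; ||v||^2 = 9; deficit = 16/29

Write each e_j = u_j / sqrt(<u_j, u_j>) where u_j is the displayed integer vector. Then <v, e_j> = <v, u_j> / sqrt(<u_j, u_j>), so |<v, e_j>|^2 = <v, u_j>^2 / <u_j, u_j>.
Coefficients: <v, e_1> = -7/sqrt(9), <v, e_2> = 28/sqrt(261).
Square and sum: Σ |<v, e_j>|^2 = 245/29.
Compute ||v||^2 = v·v = 9.
Deficit = 9 − 245/29 = 16/29 ≥ 0, confirming Bessel's inequality. (The deficit equals ||v − Σ <v,e_j> e_j||^2, the squared distance from v to span{e_j}.)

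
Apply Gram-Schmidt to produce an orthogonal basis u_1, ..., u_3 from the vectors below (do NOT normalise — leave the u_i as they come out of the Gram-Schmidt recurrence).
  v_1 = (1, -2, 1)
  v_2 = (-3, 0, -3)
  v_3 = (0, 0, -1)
Orthogonal basis:
  u_1 = (1, -2, 1)
  u_2 = (-2, -2, -2)
  u_3 = (1/2, 0, -1/2)

Apply the Gram-Schmidt recurrence
  u_1 = v_1
  u_i = v_i − Σ_{j<i} ((v_i · u_j) / (u_j · u_j)) · u_j.

Step by step this gives:
  u_1 = (1, -2, 1)
  u_2 = (-2, -2, -2)
  u_3 = (1/2, 0, -1/2)

Orthogonality check:
  u_2 · u_1 = 0 (should be 0)
  u_3 · u_1 = 0 (should be 0)
  u_3 · u_2 = 0 (should be 0)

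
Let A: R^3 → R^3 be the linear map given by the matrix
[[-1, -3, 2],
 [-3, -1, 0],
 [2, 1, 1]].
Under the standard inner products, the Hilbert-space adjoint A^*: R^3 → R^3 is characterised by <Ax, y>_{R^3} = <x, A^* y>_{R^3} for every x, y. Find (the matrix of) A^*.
A^* = A^T =
[[-1, -3, 2],
 [-3, -1, 1],
 [2, 0, 1]]

For real matrices with standard dot products, the defining identity <Ax, y> = <x, A^* y> gives (Ax)^T y = x^T (A^*) y, i.e. x^T A^T y = x^T (A^*) y. Since this holds for all x, y, we must have A^* = A^T. Therefore
A^* =
[[-1, -3, 2],
 [-3, -1, 1],
 [2, 0, 1]].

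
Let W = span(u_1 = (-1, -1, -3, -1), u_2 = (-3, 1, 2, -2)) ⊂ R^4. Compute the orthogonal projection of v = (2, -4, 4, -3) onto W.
proj_W(v) = (4/53, 38/53, 211/106, 25/106)

Set up U = [u_1 | ... | u_2] ∈ R^(4×2). The projector onto W = col(U) is P = U (U^T U)^(-1) U^T.
Compute U^T U =
  [12, -2]
  [-2, 18],
and U^T v = (-7, 4).
Solve U^T U · c = U^T v for the coefficients: c = (-59/106, 17/106). The projection is proj_W(v) = U c.
Check: (v - proj_W(v)) · u_1 = 0  (should be 0).
Check: (v - proj_W(v)) · u_2 = 0  (should be 0).
Result: proj_W(v) = (4/53, 38/53, 211/106, 25/106).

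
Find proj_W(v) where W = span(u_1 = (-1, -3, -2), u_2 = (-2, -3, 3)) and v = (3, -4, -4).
proj_W(v) = (-66/283, -705/283, -1315/283)

Set up U = [u_1 | ... | u_2] ∈ R^(3×2). The projector onto W = col(U) is P = U (U^T U)^(-1) U^T.
Compute U^T U =
  [14, 5]
  [5, 22],
and U^T v = (17, -6).
Solve U^T U · c = U^T v for the coefficients: c = (404/283, -169/283). The projection is proj_W(v) = U c.
Check: (v - proj_W(v)) · u_1 = 0  (should be 0).
Check: (v - proj_W(v)) · u_2 = 0  (should be 0).
Result: proj_W(v) = (-66/283, -705/283, -1315/283).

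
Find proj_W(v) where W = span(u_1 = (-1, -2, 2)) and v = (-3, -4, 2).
proj_W(v) = (-5/3, -10/3, 10/3)

Set up U = [u_1 | ... | u_1] ∈ R^(3×1). The projector onto W = col(U) is P = U (U^T U)^(-1) U^T.
Compute U^T U =
  [9],
and U^T v = (15).
Solve U^T U · c = U^T v for the coefficients: c = (5/3). The projection is proj_W(v) = U c.
Check: (v - proj_W(v)) · u_1 = 0  (should be 0).
Result: proj_W(v) = (-5/3, -10/3, 10/3).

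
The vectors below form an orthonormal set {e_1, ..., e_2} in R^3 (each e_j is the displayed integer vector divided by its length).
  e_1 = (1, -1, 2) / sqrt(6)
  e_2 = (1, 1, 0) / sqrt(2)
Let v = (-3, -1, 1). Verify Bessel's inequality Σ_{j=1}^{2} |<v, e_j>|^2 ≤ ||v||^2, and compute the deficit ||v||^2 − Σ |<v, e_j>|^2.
Σ |<v, e_j>|^2 = 8; ||v||^2 = 11; deficit = 3

Write each e_j = u_j / sqrt(<u_j, u_j>) where u_j is the displayed integer vector. Then <v, e_j> = <v, u_j> / sqrt(<u_j, u_j>), so |<v, e_j>|^2 = <v, u_j>^2 / <u_j, u_j>.
Coefficients: <v, e_1> = 0/sqrt(6), <v, e_2> = -4/sqrt(2).
Square and sum: Σ |<v, e_j>|^2 = 8.
Compute ||v||^2 = v·v = 11.
Deficit = 11 − 8 = 3 ≥ 0, confirming Bessel's inequality. (The deficit equals ||v − Σ <v,e_j> e_j||^2, the squared distance from v to span{e_j}.)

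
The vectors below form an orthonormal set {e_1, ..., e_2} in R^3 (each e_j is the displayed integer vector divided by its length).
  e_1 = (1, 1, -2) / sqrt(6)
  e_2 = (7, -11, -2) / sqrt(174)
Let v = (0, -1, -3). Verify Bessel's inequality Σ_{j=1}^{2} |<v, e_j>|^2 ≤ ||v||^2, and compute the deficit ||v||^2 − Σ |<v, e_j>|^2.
Σ |<v, e_j>|^2 = 169/29; ||v||^2 = 10; deficit = 121/29

Write each e_j = u_j / sqrt(<u_j, u_j>) where u_j is the displayed integer vector. Then <v, e_j> = <v, u_j> / sqrt(<u_j, u_j>), so |<v, e_j>|^2 = <v, u_j>^2 / <u_j, u_j>.
Coefficients: <v, e_1> = 5/sqrt(6), <v, e_2> = 17/sqrt(174).
Square and sum: Σ |<v, e_j>|^2 = 169/29.
Compute ||v||^2 = v·v = 10.
Deficit = 10 − 169/29 = 121/29 ≥ 0, confirming Bessel's inequality. (The deficit equals ||v − Σ <v,e_j> e_j||^2, the squared distance from v to span{e_j}.)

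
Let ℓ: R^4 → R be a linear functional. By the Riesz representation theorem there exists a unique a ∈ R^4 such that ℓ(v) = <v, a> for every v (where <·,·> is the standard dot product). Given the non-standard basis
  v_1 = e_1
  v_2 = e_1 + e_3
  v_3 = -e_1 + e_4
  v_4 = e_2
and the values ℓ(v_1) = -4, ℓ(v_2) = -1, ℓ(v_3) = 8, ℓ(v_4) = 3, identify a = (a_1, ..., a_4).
a = (-4, 3, 3, 4)

Write a = (a_1, ..., a_4) in the standard basis. For each basis vector v_i, ℓ(v_i) = <v_i, a> is a linear equation in the a_j's. Collect the n equations into a matrix system V a = ℓ, where row i of V is v_i (expressed in the standard basis). Since V is invertible (lower-triangular with 1s on the diagonal, up to permutation), solve by back-substitution:
  V =
[[1, 0, 0, 0],
 [1, 0, 1, 0],
 [-1, 0, 0, 1],
 [0, 1, 0, 0]]
  V a = (-4, -1, 8, 3)
Solving gives a = (-4, 3, 3, 4).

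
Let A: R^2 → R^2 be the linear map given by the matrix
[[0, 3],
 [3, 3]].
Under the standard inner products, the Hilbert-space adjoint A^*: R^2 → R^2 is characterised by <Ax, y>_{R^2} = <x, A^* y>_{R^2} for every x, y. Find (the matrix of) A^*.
A^* = A^T =
[[0, 3],
 [3, 3]]

For real matrices with standard dot products, the defining identity <Ax, y> = <x, A^* y> gives (Ax)^T y = x^T (A^*) y, i.e. x^T A^T y = x^T (A^*) y. Since this holds for all x, y, we must have A^* = A^T. Therefore
A^* =
[[0, 3],
 [3, 3]].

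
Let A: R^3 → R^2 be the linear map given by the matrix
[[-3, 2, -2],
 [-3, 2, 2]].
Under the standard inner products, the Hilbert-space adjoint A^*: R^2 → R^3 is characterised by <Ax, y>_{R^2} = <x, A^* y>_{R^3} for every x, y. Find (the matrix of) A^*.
A^* = A^T =
[[-3, -3],
 [2, 2],
 [-2, 2]]

For real matrices with standard dot products, the defining identity <Ax, y> = <x, A^* y> gives (Ax)^T y = x^T (A^*) y, i.e. x^T A^T y = x^T (A^*) y. Since this holds for all x, y, we must have A^* = A^T. Therefore
A^* =
[[-3, -3],
 [2, 2],
 [-2, 2]].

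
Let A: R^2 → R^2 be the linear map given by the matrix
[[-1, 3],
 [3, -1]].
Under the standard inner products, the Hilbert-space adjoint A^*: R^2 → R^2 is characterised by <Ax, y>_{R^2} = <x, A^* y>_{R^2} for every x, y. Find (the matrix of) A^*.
A^* = A^T =
[[-1, 3],
 [3, -1]]

For real matrices with standard dot products, the defining identity <Ax, y> = <x, A^* y> gives (Ax)^T y = x^T (A^*) y, i.e. x^T A^T y = x^T (A^*) y. Since this holds for all x, y, we must have A^* = A^T. Therefore
A^* =
[[-1, 3],
 [3, -1]].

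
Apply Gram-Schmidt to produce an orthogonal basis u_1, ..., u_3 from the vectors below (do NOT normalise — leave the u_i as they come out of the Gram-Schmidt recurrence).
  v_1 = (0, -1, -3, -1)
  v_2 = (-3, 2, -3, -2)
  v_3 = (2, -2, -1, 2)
Orthogonal basis:
  u_1 = (0, -1, -3, -1)
  u_2 = (-3, 31/11, -6/11, -13/11)
  u_3 = (-34/205, 63/205, -118/205, 291/205)

Apply the Gram-Schmidt recurrence
  u_1 = v_1
  u_i = v_i − Σ_{j<i} ((v_i · u_j) / (u_j · u_j)) · u_j.

Step by step this gives:
  u_1 = (0, -1, -3, -1)
  u_2 = (-3, 31/11, -6/11, -13/11)
  u_3 = (-34/205, 63/205, -118/205, 291/205)

Orthogonality check:
  u_2 · u_1 = 0 (should be 0)
  u_3 · u_1 = 0 (should be 0)
  u_3 · u_2 = 0 (should be 0)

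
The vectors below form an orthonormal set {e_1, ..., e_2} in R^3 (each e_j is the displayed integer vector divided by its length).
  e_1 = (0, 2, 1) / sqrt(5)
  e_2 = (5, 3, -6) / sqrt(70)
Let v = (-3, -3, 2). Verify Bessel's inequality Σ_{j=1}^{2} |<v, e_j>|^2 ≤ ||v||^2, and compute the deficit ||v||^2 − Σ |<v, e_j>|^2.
Σ |<v, e_j>|^2 = 152/7; ||v||^2 = 22; deficit = 2/7

Write each e_j = u_j / sqrt(<u_j, u_j>) where u_j is the displayed integer vector. Then <v, e_j> = <v, u_j> / sqrt(<u_j, u_j>), so |<v, e_j>|^2 = <v, u_j>^2 / <u_j, u_j>.
Coefficients: <v, e_1> = -4/sqrt(5), <v, e_2> = -36/sqrt(70).
Square and sum: Σ |<v, e_j>|^2 = 152/7.
Compute ||v||^2 = v·v = 22.
Deficit = 22 − 152/7 = 2/7 ≥ 0, confirming Bessel's inequality. (The deficit equals ||v − Σ <v,e_j> e_j||^2, the squared distance from v to span{e_j}.)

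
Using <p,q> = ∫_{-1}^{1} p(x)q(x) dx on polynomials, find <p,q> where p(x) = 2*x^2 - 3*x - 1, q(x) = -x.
<p,q> = 2

Expand the product: p(x)·q(x) = -2*x^3 + 3*x^2 + x.
∫_{-1}^{1} of each monomial x^k gives [2/(k+1) if k even, 0 if k odd]. Integrating term-by-term (or equivalently evaluating the antiderivative F(x) = -x^4/2 + x^3 + x^2/2 at the endpoints):
  F(1) − F(−1) = 1 − (-1) = 2.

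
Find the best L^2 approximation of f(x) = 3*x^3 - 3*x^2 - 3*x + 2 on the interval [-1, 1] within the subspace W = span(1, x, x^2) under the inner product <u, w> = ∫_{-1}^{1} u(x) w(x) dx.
g(x) = -3*x^2 - 6*x/5 + 2

The best approximation g ∈ W is the orthogonal projection of f onto W. Writing g = a_0 + a_1 x + a_2 x^2, the coefficients solve the normal equations G · a = b where
  G_{ij} = <φ_i, φ_j> and b_i = <f, φ_i>, with φ_0 = 1, φ_1 = x, φ_2 = x^2.
G =
  [2, 0, 2/3]
  [0, 2/3, 0]
  [2/3, 0, 2/5],
b = (2, -4/5, 2/15).
Solving gives a_0 = 2, a_1 = -6/5, a_2 = -3, so
  g(x) = -3*x^2 - 6*x/5 + 2.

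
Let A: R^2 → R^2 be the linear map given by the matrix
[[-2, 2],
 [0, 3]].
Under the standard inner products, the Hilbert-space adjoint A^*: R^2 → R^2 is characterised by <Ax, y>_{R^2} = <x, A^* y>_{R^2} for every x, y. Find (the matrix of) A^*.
A^* = A^T =
[[-2, 0],
 [2, 3]]

For real matrices with standard dot products, the defining identity <Ax, y> = <x, A^* y> gives (Ax)^T y = x^T (A^*) y, i.e. x^T A^T y = x^T (A^*) y. Since this holds for all x, y, we must have A^* = A^T. Therefore
A^* =
[[-2, 0],
 [2, 3]].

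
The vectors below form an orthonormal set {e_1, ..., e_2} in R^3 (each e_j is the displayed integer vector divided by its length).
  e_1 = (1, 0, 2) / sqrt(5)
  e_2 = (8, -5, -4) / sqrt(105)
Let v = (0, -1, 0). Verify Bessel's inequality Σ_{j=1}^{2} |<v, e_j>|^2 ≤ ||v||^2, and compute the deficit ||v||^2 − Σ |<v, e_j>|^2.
Σ |<v, e_j>|^2 = 5/21; ||v||^2 = 1; deficit = 16/21

Write each e_j = u_j / sqrt(<u_j, u_j>) where u_j is the displayed integer vector. Then <v, e_j> = <v, u_j> / sqrt(<u_j, u_j>), so |<v, e_j>|^2 = <v, u_j>^2 / <u_j, u_j>.
Coefficients: <v, e_1> = 0/sqrt(5), <v, e_2> = 5/sqrt(105).
Square and sum: Σ |<v, e_j>|^2 = 5/21.
Compute ||v||^2 = v·v = 1.
Deficit = 1 − 5/21 = 16/21 ≥ 0, confirming Bessel's inequality. (The deficit equals ||v − Σ <v,e_j> e_j||^2, the squared distance from v to span{e_j}.)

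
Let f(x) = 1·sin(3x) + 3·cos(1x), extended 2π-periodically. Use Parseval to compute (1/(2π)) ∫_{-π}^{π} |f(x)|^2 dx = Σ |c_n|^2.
Σ |c_n|^2 = 5

Expand |f|^2 and use orthogonality of {sin(nx), cos(mx)} on [-π, π]:
  ∫_{-π}^{π} sin(nx)^2 dx = π, ∫ cos(mx)^2 dx = π, and cross terms integrate to 0.
So ∫_{-π}^{π} f(x)^2 dx = 1^2 · π + 3^2 · π = (1 + 9)π.
Divide by 2π: (1 + 9)/2 = 5.
By Parseval, this equals Σ |c_n|^2.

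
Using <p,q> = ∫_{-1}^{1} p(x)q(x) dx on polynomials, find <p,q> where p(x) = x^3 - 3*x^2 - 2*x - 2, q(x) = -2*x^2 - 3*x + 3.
<p,q> = -152/15

Expand the product: p(x)·q(x) = -2*x^5 + 3*x^4 + 16*x^3 + x^2 - 6.
∫_{-1}^{1} of each monomial x^k gives [2/(k+1) if k even, 0 if k odd]. Integrating term-by-term (or equivalently evaluating the antiderivative F(x) = -x^6/3 + 3*x^5/5 + 4*x^4 + x^3/3 - 6*x at the endpoints):
  F(1) − F(−1) = -7/5 − (131/15) = -152/15.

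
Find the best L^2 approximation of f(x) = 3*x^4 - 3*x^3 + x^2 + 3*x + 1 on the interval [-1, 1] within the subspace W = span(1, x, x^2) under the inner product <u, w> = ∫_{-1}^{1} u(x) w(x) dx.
g(x) = 25*x^2/7 + 6*x/5 + 26/35

The best approximation g ∈ W is the orthogonal projection of f onto W. Writing g = a_0 + a_1 x + a_2 x^2, the coefficients solve the normal equations G · a = b where
  G_{ij} = <φ_i, φ_j> and b_i = <f, φ_i>, with φ_0 = 1, φ_1 = x, φ_2 = x^2.
G =
  [2, 0, 2/3]
  [0, 2/3, 0]
  [2/3, 0, 2/5],
b = (58/15, 4/5, 202/105).
Solving gives a_0 = 26/35, a_1 = 6/5, a_2 = 25/7, so
  g(x) = 25*x^2/7 + 6*x/5 + 26/35.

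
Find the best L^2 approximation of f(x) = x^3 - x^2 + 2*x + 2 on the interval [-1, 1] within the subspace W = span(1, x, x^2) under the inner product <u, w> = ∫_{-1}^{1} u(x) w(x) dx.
g(x) = -x^2 + 13*x/5 + 2

The best approximation g ∈ W is the orthogonal projection of f onto W. Writing g = a_0 + a_1 x + a_2 x^2, the coefficients solve the normal equations G · a = b where
  G_{ij} = <φ_i, φ_j> and b_i = <f, φ_i>, with φ_0 = 1, φ_1 = x, φ_2 = x^2.
G =
  [2, 0, 2/3]
  [0, 2/3, 0]
  [2/3, 0, 2/5],
b = (10/3, 26/15, 14/15).
Solving gives a_0 = 2, a_1 = 13/5, a_2 = -1, so
  g(x) = -x^2 + 13*x/5 + 2.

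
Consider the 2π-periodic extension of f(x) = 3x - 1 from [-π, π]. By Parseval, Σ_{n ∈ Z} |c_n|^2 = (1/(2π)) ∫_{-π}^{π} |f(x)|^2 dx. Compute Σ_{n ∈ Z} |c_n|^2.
Σ |c_n|^2 = 3π^2 + 1

Expand and integrate term by term over [-π, π]:
  ∫ (3x)^2 dx = 9·(2π^3/3); ∫ 2·3·(-1)·x dx = 0 (odd integrand); ∫ (-1)^2 dx = 1·2π.
So (1/(2π)) ∫_{-π}^{π} (3x - 1)^2 dx = 9π^2/3 + 1 = 3π^2 + 1.
Parseval ⇒ Σ |c_n|^2 = 3π^2 + 1.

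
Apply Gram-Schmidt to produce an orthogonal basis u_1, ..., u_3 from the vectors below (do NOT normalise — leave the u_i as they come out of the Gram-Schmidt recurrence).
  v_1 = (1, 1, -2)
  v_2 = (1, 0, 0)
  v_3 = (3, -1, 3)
Orthogonal basis:
  u_1 = (1, 1, -2)
  u_2 = (5/6, -1/6, 1/3)
  u_3 = (0, 2/5, 1/5)

Apply the Gram-Schmidt recurrence
  u_1 = v_1
  u_i = v_i − Σ_{j<i} ((v_i · u_j) / (u_j · u_j)) · u_j.

Step by step this gives:
  u_1 = (1, 1, -2)
  u_2 = (5/6, -1/6, 1/3)
  u_3 = (0, 2/5, 1/5)

Orthogonality check:
  u_2 · u_1 = 0 (should be 0)
  u_3 · u_1 = 0 (should be 0)
  u_3 · u_2 = 0 (should be 0)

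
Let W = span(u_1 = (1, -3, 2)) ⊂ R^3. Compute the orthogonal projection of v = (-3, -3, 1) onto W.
proj_W(v) = (4/7, -12/7, 8/7)

Set up U = [u_1 | ... | u_1] ∈ R^(3×1). The projector onto W = col(U) is P = U (U^T U)^(-1) U^T.
Compute U^T U =
  [14],
and U^T v = (8).
Solve U^T U · c = U^T v for the coefficients: c = (4/7). The projection is proj_W(v) = U c.
Check: (v - proj_W(v)) · u_1 = 0  (should be 0).
Result: proj_W(v) = (4/7, -12/7, 8/7).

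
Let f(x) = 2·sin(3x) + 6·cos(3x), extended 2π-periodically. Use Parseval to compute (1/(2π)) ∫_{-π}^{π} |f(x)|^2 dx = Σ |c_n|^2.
Σ |c_n|^2 = 20

Expand |f|^2 and use orthogonality of {sin(nx), cos(mx)} on [-π, π]:
  ∫_{-π}^{π} sin(nx)^2 dx = π, ∫ cos(mx)^2 dx = π, and cross terms integrate to 0.
So ∫_{-π}^{π} f(x)^2 dx = 2^2 · π + 6^2 · π = (4 + 36)π.
Divide by 2π: (4 + 36)/2 = 20.
By Parseval, this equals Σ |c_n|^2.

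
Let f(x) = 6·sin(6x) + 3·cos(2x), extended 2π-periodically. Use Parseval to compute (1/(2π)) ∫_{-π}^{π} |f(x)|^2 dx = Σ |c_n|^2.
Σ |c_n|^2 = 45/2

Expand |f|^2 and use orthogonality of {sin(nx), cos(mx)} on [-π, π]:
  ∫_{-π}^{π} sin(nx)^2 dx = π, ∫ cos(mx)^2 dx = π, and cross terms integrate to 0.
So ∫_{-π}^{π} f(x)^2 dx = 6^2 · π + 3^2 · π = (36 + 9)π.
Divide by 2π: (36 + 9)/2 = 45/2.
By Parseval, this equals Σ |c_n|^2.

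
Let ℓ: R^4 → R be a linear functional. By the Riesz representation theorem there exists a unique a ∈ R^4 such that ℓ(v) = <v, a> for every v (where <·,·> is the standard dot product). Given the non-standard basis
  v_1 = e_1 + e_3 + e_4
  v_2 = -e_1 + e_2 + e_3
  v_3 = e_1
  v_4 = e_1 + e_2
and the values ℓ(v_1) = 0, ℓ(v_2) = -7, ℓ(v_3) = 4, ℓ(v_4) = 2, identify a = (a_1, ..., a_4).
a = (4, -2, -1, -3)

Write a = (a_1, ..., a_4) in the standard basis. For each basis vector v_i, ℓ(v_i) = <v_i, a> is a linear equation in the a_j's. Collect the n equations into a matrix system V a = ℓ, where row i of V is v_i (expressed in the standard basis). Since V is invertible (lower-triangular with 1s on the diagonal, up to permutation), solve by back-substitution:
  V =
[[1, 0, 1, 1],
 [-1, 1, 1, 0],
 [1, 0, 0, 0],
 [1, 1, 0, 0]]
  V a = (0, -7, 4, 2)
Solving gives a = (4, -2, -1, -3).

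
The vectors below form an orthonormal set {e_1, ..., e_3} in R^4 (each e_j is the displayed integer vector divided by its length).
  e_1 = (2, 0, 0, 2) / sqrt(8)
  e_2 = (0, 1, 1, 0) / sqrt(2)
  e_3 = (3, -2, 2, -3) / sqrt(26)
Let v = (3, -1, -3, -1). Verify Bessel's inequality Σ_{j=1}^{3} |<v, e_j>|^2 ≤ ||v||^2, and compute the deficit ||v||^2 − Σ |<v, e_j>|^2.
Σ |<v, e_j>|^2 = 162/13; ||v||^2 = 20; deficit = 98/13

Write each e_j = u_j / sqrt(<u_j, u_j>) where u_j is the displayed integer vector. Then <v, e_j> = <v, u_j> / sqrt(<u_j, u_j>), so |<v, e_j>|^2 = <v, u_j>^2 / <u_j, u_j>.
Coefficients: <v, e_1> = 4/sqrt(8), <v, e_2> = -4/sqrt(2), <v, e_3> = 8/sqrt(26).
Square and sum: Σ |<v, e_j>|^2 = 162/13.
Compute ||v||^2 = v·v = 20.
Deficit = 20 − 162/13 = 98/13 ≥ 0, confirming Bessel's inequality. (The deficit equals ||v − Σ <v,e_j> e_j||^2, the squared distance from v to span{e_j}.)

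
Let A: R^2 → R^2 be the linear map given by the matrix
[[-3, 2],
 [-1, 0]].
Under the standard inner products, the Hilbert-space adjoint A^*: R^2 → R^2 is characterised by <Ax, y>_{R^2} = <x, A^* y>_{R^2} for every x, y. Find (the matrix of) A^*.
A^* = A^T =
[[-3, -1],
 [2, 0]]

For real matrices with standard dot products, the defining identity <Ax, y> = <x, A^* y> gives (Ax)^T y = x^T (A^*) y, i.e. x^T A^T y = x^T (A^*) y. Since this holds for all x, y, we must have A^* = A^T. Therefore
A^* =
[[-3, -1],
 [2, 0]].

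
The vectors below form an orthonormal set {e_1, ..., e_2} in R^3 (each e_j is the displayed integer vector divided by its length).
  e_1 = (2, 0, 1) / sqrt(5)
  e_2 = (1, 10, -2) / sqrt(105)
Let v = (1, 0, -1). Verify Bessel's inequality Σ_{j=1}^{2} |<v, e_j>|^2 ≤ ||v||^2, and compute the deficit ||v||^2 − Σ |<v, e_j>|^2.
Σ |<v, e_j>|^2 = 2/7; ||v||^2 = 2; deficit = 12/7

Write each e_j = u_j / sqrt(<u_j, u_j>) where u_j is the displayed integer vector. Then <v, e_j> = <v, u_j> / sqrt(<u_j, u_j>), so |<v, e_j>|^2 = <v, u_j>^2 / <u_j, u_j>.
Coefficients: <v, e_1> = 1/sqrt(5), <v, e_2> = 3/sqrt(105).
Square and sum: Σ |<v, e_j>|^2 = 2/7.
Compute ||v||^2 = v·v = 2.
Deficit = 2 − 2/7 = 12/7 ≥ 0, confirming Bessel's inequality. (The deficit equals ||v − Σ <v,e_j> e_j||^2, the squared distance from v to span{e_j}.)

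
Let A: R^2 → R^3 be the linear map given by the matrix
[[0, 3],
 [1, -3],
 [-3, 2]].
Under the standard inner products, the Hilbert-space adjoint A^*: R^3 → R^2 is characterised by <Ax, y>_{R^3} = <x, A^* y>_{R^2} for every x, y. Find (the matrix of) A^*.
A^* = A^T =
[[0, 1, -3],
 [3, -3, 2]]

For real matrices with standard dot products, the defining identity <Ax, y> = <x, A^* y> gives (Ax)^T y = x^T (A^*) y, i.e. x^T A^T y = x^T (A^*) y. Since this holds for all x, y, we must have A^* = A^T. Therefore
A^* =
[[0, 1, -3],
 [3, -3, 2]].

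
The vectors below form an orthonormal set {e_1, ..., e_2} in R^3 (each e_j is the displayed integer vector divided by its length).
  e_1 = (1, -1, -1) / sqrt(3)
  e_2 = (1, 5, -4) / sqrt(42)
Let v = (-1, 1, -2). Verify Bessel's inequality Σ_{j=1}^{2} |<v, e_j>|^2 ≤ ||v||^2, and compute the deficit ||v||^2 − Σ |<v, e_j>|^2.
Σ |<v, e_j>|^2 = 24/7; ||v||^2 = 6; deficit = 18/7

Write each e_j = u_j / sqrt(<u_j, u_j>) where u_j is the displayed integer vector. Then <v, e_j> = <v, u_j> / sqrt(<u_j, u_j>), so |<v, e_j>|^2 = <v, u_j>^2 / <u_j, u_j>.
Coefficients: <v, e_1> = 0/sqrt(3), <v, e_2> = 12/sqrt(42).
Square and sum: Σ |<v, e_j>|^2 = 24/7.
Compute ||v||^2 = v·v = 6.
Deficit = 6 − 24/7 = 18/7 ≥ 0, confirming Bessel's inequality. (The deficit equals ||v − Σ <v,e_j> e_j||^2, the squared distance from v to span{e_j}.)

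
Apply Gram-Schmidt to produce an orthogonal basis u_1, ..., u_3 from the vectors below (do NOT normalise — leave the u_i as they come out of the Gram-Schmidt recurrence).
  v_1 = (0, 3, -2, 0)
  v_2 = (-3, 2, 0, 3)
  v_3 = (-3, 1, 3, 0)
Orthogonal basis:
  u_1 = (0, 3, -2, 0)
  u_2 = (-3, 8/13, 12/13, 3)
  u_3 = (-267/250, 162/125, 243/125, -483/250)

Apply the Gram-Schmidt recurrence
  u_1 = v_1
  u_i = v_i − Σ_{j<i} ((v_i · u_j) / (u_j · u_j)) · u_j.

Step by step this gives:
  u_1 = (0, 3, -2, 0)
  u_2 = (-3, 8/13, 12/13, 3)
  u_3 = (-267/250, 162/125, 243/125, -483/250)

Orthogonality check:
  u_2 · u_1 = 0 (should be 0)
  u_3 · u_1 = 0 (should be 0)
  u_3 · u_2 = 0 (should be 0)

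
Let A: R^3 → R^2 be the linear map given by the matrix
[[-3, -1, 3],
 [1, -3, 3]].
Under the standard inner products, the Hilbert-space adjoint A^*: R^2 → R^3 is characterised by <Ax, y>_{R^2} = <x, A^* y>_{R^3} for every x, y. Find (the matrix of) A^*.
A^* = A^T =
[[-3, 1],
 [-1, -3],
 [3, 3]]

For real matrices with standard dot products, the defining identity <Ax, y> = <x, A^* y> gives (Ax)^T y = x^T (A^*) y, i.e. x^T A^T y = x^T (A^*) y. Since this holds for all x, y, we must have A^* = A^T. Therefore
A^* =
[[-3, 1],
 [-1, -3],
 [3, 3]].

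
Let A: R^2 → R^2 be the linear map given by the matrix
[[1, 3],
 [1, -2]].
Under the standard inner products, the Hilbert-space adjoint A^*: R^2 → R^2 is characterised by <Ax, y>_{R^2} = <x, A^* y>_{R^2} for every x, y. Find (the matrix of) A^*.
A^* = A^T =
[[1, 1],
 [3, -2]]

For real matrices with standard dot products, the defining identity <Ax, y> = <x, A^* y> gives (Ax)^T y = x^T (A^*) y, i.e. x^T A^T y = x^T (A^*) y. Since this holds for all x, y, we must have A^* = A^T. Therefore
A^* =
[[1, 1],
 [3, -2]].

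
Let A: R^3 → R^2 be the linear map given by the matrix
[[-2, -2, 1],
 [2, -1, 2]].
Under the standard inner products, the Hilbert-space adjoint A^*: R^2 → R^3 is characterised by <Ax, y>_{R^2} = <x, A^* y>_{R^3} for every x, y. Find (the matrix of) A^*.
A^* = A^T =
[[-2, 2],
 [-2, -1],
 [1, 2]]

For real matrices with standard dot products, the defining identity <Ax, y> = <x, A^* y> gives (Ax)^T y = x^T (A^*) y, i.e. x^T A^T y = x^T (A^*) y. Since this holds for all x, y, we must have A^* = A^T. Therefore
A^* =
[[-2, 2],
 [-2, -1],
 [1, 2]].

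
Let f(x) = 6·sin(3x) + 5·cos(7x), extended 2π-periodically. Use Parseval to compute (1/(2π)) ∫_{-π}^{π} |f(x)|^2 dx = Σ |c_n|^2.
Σ |c_n|^2 = 61/2

Expand |f|^2 and use orthogonality of {sin(nx), cos(mx)} on [-π, π]:
  ∫_{-π}^{π} sin(nx)^2 dx = π, ∫ cos(mx)^2 dx = π, and cross terms integrate to 0.
So ∫_{-π}^{π} f(x)^2 dx = 6^2 · π + 5^2 · π = (36 + 25)π.
Divide by 2π: (36 + 25)/2 = 61/2.
By Parseval, this equals Σ |c_n|^2.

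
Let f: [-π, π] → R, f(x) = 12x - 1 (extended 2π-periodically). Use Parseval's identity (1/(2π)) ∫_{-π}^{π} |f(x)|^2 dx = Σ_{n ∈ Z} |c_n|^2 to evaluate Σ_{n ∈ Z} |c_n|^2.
Σ |c_n|^2 = 48π^2 + 1

Expand and integrate term by term over [-π, π]:
  ∫ (12x)^2 dx = 144·(2π^3/3); ∫ 2·12·(-1)·x dx = 0 (odd integrand); ∫ (-1)^2 dx = 1·2π.
So (1/(2π)) ∫_{-π}^{π} (12x - 1)^2 dx = 144π^2/3 + 1 = 48π^2 + 1.
Parseval ⇒ Σ |c_n|^2 = 48π^2 + 1.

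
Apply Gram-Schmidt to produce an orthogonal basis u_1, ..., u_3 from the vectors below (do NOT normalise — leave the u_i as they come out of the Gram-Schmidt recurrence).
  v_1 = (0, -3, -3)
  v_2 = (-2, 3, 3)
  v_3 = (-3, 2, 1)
Orthogonal basis:
  u_1 = (0, -3, -3)
  u_2 = (-2, 0, 0)
  u_3 = (0, 1/2, -1/2)

Apply the Gram-Schmidt recurrence
  u_1 = v_1
  u_i = v_i − Σ_{j<i} ((v_i · u_j) / (u_j · u_j)) · u_j.

Step by step this gives:
  u_1 = (0, -3, -3)
  u_2 = (-2, 0, 0)
  u_3 = (0, 1/2, -1/2)

Orthogonality check:
  u_2 · u_1 = 0 (should be 0)
  u_3 · u_1 = 0 (should be 0)
  u_3 · u_2 = 0 (should be 0)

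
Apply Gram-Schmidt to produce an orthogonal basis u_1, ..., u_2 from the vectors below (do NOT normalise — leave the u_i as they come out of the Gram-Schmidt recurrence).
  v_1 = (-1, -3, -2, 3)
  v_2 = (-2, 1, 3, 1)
Orthogonal basis:
  u_1 = (-1, -3, -2, 3)
  u_2 = (-50/23, 11/23, 61/23, 35/23)

Apply the Gram-Schmidt recurrence
  u_1 = v_1
  u_i = v_i − Σ_{j<i} ((v_i · u_j) / (u_j · u_j)) · u_j.

Step by step this gives:
  u_1 = (-1, -3, -2, 3)
  u_2 = (-50/23, 11/23, 61/23, 35/23)

Orthogonality check:
  u_2 · u_1 = 0 (should be 0)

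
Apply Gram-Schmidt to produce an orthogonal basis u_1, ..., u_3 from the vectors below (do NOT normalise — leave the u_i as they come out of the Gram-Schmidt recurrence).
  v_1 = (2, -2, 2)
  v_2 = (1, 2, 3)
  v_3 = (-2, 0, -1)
Orthogonal basis:
  u_1 = (2, -2, 2)
  u_2 = (1/3, 8/3, 7/3)
  u_3 = (-35/38, -7/19, 21/38)

Apply the Gram-Schmidt recurrence
  u_1 = v_1
  u_i = v_i − Σ_{j<i} ((v_i · u_j) / (u_j · u_j)) · u_j.

Step by step this gives:
  u_1 = (2, -2, 2)
  u_2 = (1/3, 8/3, 7/3)
  u_3 = (-35/38, -7/19, 21/38)

Orthogonality check:
  u_2 · u_1 = 0 (should be 0)
  u_3 · u_1 = 0 (should be 0)
  u_3 · u_2 = 0 (should be 0)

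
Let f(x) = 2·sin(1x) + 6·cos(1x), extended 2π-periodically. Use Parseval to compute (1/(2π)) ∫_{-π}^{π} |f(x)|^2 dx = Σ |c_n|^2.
Σ |c_n|^2 = 20

Expand |f|^2 and use orthogonality of {sin(nx), cos(mx)} on [-π, π]:
  ∫_{-π}^{π} sin(nx)^2 dx = π, ∫ cos(mx)^2 dx = π, and cross terms integrate to 0.
So ∫_{-π}^{π} f(x)^2 dx = 2^2 · π + 6^2 · π = (4 + 36)π.
Divide by 2π: (4 + 36)/2 = 20.
By Parseval, this equals Σ |c_n|^2.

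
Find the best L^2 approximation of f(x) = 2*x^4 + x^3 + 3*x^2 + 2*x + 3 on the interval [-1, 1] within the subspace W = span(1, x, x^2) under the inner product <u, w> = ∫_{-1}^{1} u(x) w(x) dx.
g(x) = 33*x^2/7 + 13*x/5 + 99/35

The best approximation g ∈ W is the orthogonal projection of f onto W. Writing g = a_0 + a_1 x + a_2 x^2, the coefficients solve the normal equations G · a = b where
  G_{ij} = <φ_i, φ_j> and b_i = <f, φ_i>, with φ_0 = 1, φ_1 = x, φ_2 = x^2.
G =
  [2, 0, 2/3]
  [0, 2/3, 0]
  [2/3, 0, 2/5],
b = (44/5, 26/15, 132/35).
Solving gives a_0 = 99/35, a_1 = 13/5, a_2 = 33/7, so
  g(x) = 33*x^2/7 + 13*x/5 + 99/35.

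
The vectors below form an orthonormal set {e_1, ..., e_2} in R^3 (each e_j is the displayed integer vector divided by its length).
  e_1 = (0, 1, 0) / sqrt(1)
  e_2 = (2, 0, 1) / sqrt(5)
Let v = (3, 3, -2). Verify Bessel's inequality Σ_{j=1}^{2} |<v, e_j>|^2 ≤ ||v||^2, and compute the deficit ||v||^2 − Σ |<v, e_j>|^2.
Σ |<v, e_j>|^2 = 61/5; ||v||^2 = 22; deficit = 49/5

Write each e_j = u_j / sqrt(<u_j, u_j>) where u_j is the displayed integer vector. Then <v, e_j> = <v, u_j> / sqrt(<u_j, u_j>), so |<v, e_j>|^2 = <v, u_j>^2 / <u_j, u_j>.
Coefficients: <v, e_1> = 3/sqrt(1), <v, e_2> = 4/sqrt(5).
Square and sum: Σ |<v, e_j>|^2 = 61/5.
Compute ||v||^2 = v·v = 22.
Deficit = 22 − 61/5 = 49/5 ≥ 0, confirming Bessel's inequality. (The deficit equals ||v − Σ <v,e_j> e_j||^2, the squared distance from v to span{e_j}.)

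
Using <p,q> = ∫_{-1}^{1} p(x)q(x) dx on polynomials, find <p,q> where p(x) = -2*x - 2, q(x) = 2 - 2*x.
<p,q> = -16/3

Expand the product: p(x)·q(x) = 4*x^2 - 4.
∫_{-1}^{1} of each monomial x^k gives [2/(k+1) if k even, 0 if k odd]. Integrating term-by-term (or equivalently evaluating the antiderivative F(x) = 4*x^3/3 - 4*x at the endpoints):
  F(1) − F(−1) = -8/3 − (8/3) = -16/3.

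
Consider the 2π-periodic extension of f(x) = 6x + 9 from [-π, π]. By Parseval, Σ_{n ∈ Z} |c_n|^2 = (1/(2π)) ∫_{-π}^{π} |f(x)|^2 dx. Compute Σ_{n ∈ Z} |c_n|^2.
Σ |c_n|^2 = 12π^2 + 81

Expand and integrate term by term over [-π, π]:
  ∫ (6x)^2 dx = 36·(2π^3/3); ∫ 2·6·(9)·x dx = 0 (odd integrand); ∫ 9^2 dx = 81·2π.
So (1/(2π)) ∫_{-π}^{π} (6x + 9)^2 dx = 36π^2/3 + 81 = 12π^2 + 81.
Parseval ⇒ Σ |c_n|^2 = 12π^2 + 81.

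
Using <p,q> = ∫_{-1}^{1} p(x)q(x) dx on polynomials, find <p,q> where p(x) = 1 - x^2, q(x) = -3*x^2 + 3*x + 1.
<p,q> = 8/15

Expand the product: p(x)·q(x) = 3*x^4 - 3*x^3 - 4*x^2 + 3*x + 1.
∫_{-1}^{1} of each monomial x^k gives [2/(k+1) if k even, 0 if k odd]. Integrating term-by-term (or equivalently evaluating the antiderivative F(x) = 3*x^5/5 - 3*x^4/4 - 4*x^3/3 + 3*x^2/2 + x at the endpoints):
  F(1) − F(−1) = 61/60 − (29/60) = 8/15.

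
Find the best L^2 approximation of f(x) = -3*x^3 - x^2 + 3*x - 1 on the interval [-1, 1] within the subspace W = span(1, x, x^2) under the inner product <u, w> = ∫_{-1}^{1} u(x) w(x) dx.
g(x) = -x^2 + 6*x/5 - 1

The best approximation g ∈ W is the orthogonal projection of f onto W. Writing g = a_0 + a_1 x + a_2 x^2, the coefficients solve the normal equations G · a = b where
  G_{ij} = <φ_i, φ_j> and b_i = <f, φ_i>, with φ_0 = 1, φ_1 = x, φ_2 = x^2.
G =
  [2, 0, 2/3]
  [0, 2/3, 0]
  [2/3, 0, 2/5],
b = (-8/3, 4/5, -16/15).
Solving gives a_0 = -1, a_1 = 6/5, a_2 = -1, so
  g(x) = -x^2 + 6*x/5 - 1.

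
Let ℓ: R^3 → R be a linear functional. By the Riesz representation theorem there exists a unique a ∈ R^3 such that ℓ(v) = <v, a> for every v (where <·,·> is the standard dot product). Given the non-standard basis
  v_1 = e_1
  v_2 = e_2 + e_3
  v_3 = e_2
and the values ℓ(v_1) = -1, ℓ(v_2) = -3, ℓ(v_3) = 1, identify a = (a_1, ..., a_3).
a = (-1, 1, -4)

Write a = (a_1, ..., a_3) in the standard basis. For each basis vector v_i, ℓ(v_i) = <v_i, a> is a linear equation in the a_j's. Collect the n equations into a matrix system V a = ℓ, where row i of V is v_i (expressed in the standard basis). Since V is invertible (lower-triangular with 1s on the diagonal, up to permutation), solve by back-substitution:
  V =
[[1, 0, 0],
 [0, 1, 1],
 [0, 1, 0]]
  V a = (-1, -3, 1)
Solving gives a = (-1, 1, -4).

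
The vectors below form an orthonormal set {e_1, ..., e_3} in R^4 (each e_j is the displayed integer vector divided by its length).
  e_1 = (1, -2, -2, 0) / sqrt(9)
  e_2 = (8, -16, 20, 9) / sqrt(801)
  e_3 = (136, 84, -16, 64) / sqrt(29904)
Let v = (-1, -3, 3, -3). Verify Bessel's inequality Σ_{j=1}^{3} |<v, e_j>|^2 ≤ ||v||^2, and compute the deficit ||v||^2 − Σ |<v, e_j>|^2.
Σ |<v, e_j>|^2 = 419/21; ||v||^2 = 28; deficit = 169/21

Write each e_j = u_j / sqrt(<u_j, u_j>) where u_j is the displayed integer vector. Then <v, e_j> = <v, u_j> / sqrt(<u_j, u_j>), so |<v, e_j>|^2 = <v, u_j>^2 / <u_j, u_j>.
Coefficients: <v, e_1> = -1/sqrt(9), <v, e_2> = 73/sqrt(801), <v, e_3> = -628/sqrt(29904).
Square and sum: Σ |<v, e_j>|^2 = 419/21.
Compute ||v||^2 = v·v = 28.
Deficit = 28 − 419/21 = 169/21 ≥ 0, confirming Bessel's inequality. (The deficit equals ||v − Σ <v,e_j> e_j||^2, the squared distance from v to span{e_j}.)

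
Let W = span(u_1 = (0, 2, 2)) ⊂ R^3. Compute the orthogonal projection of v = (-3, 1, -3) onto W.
proj_W(v) = (0, -1, -1)

Set up U = [u_1 | ... | u_1] ∈ R^(3×1). The projector onto W = col(U) is P = U (U^T U)^(-1) U^T.
Compute U^T U =
  [8],
and U^T v = (-4).
Solve U^T U · c = U^T v for the coefficients: c = (-1/2). The projection is proj_W(v) = U c.
Check: (v - proj_W(v)) · u_1 = 0  (should be 0).
Result: proj_W(v) = (0, -1, -1).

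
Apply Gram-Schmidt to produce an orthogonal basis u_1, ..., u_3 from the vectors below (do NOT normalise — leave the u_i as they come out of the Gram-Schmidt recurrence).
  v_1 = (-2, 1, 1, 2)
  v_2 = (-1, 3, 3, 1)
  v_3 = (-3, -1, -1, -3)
Orthogonal basis:
  u_1 = (-2, 1, 1, 2)
  u_2 = (1, 2, 2, -1)
  u_3 = (-3, 0, 0, -3)

Apply the Gram-Schmidt recurrence
  u_1 = v_1
  u_i = v_i − Σ_{j<i} ((v_i · u_j) / (u_j · u_j)) · u_j.

Step by step this gives:
  u_1 = (-2, 1, 1, 2)
  u_2 = (1, 2, 2, -1)
  u_3 = (-3, 0, 0, -3)

Orthogonality check:
  u_2 · u_1 = 0 (should be 0)
  u_3 · u_1 = 0 (should be 0)
  u_3 · u_2 = 0 (should be 0)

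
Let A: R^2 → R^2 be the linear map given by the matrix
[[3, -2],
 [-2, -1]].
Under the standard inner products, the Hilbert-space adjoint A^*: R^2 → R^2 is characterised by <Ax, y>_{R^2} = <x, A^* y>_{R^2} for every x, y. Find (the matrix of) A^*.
A^* = A^T =
[[3, -2],
 [-2, -1]]

For real matrices with standard dot products, the defining identity <Ax, y> = <x, A^* y> gives (Ax)^T y = x^T (A^*) y, i.e. x^T A^T y = x^T (A^*) y. Since this holds for all x, y, we must have A^* = A^T. Therefore
A^* =
[[3, -2],
 [-2, -1]].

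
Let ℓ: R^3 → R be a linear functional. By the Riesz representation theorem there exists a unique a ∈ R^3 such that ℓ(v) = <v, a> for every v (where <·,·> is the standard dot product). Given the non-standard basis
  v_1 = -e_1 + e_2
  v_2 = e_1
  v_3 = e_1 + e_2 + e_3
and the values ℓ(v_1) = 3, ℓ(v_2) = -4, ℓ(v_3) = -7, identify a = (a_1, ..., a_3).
a = (-4, -1, -2)

Write a = (a_1, ..., a_3) in the standard basis. For each basis vector v_i, ℓ(v_i) = <v_i, a> is a linear equation in the a_j's. Collect the n equations into a matrix system V a = ℓ, where row i of V is v_i (expressed in the standard basis). Since V is invertible (lower-triangular with 1s on the diagonal, up to permutation), solve by back-substitution:
  V =
[[-1, 1, 0],
 [1, 0, 0],
 [1, 1, 1]]
  V a = (3, -4, -7)
Solving gives a = (-4, -1, -2).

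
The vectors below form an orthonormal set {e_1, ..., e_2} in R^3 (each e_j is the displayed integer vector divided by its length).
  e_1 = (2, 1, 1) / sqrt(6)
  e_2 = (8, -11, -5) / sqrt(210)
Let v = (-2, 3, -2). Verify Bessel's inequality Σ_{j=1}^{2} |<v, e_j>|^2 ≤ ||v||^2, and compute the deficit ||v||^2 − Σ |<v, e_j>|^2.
Σ |<v, e_j>|^2 = 306/35; ||v||^2 = 17; deficit = 289/35

Write each e_j = u_j / sqrt(<u_j, u_j>) where u_j is the displayed integer vector. Then <v, e_j> = <v, u_j> / sqrt(<u_j, u_j>), so |<v, e_j>|^2 = <v, u_j>^2 / <u_j, u_j>.
Coefficients: <v, e_1> = -3/sqrt(6), <v, e_2> = -39/sqrt(210).
Square and sum: Σ |<v, e_j>|^2 = 306/35.
Compute ||v||^2 = v·v = 17.
Deficit = 17 − 306/35 = 289/35 ≥ 0, confirming Bessel's inequality. (The deficit equals ||v − Σ <v,e_j> e_j||^2, the squared distance from v to span{e_j}.)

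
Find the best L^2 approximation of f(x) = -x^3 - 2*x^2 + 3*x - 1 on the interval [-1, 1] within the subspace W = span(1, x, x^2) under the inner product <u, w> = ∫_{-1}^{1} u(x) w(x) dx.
g(x) = -2*x^2 + 12*x/5 - 1

The best approximation g ∈ W is the orthogonal projection of f onto W. Writing g = a_0 + a_1 x + a_2 x^2, the coefficients solve the normal equations G · a = b where
  G_{ij} = <φ_i, φ_j> and b_i = <f, φ_i>, with φ_0 = 1, φ_1 = x, φ_2 = x^2.
G =
  [2, 0, 2/3]
  [0, 2/3, 0]
  [2/3, 0, 2/5],
b = (-10/3, 8/5, -22/15).
Solving gives a_0 = -1, a_1 = 12/5, a_2 = -2, so
  g(x) = -2*x^2 + 12*x/5 - 1.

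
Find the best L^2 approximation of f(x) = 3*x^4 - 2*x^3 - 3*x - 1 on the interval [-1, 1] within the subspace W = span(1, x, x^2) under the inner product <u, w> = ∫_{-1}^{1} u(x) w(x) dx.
g(x) = 18*x^2/7 - 21*x/5 - 44/35

The best approximation g ∈ W is the orthogonal projection of f onto W. Writing g = a_0 + a_1 x + a_2 x^2, the coefficients solve the normal equations G · a = b where
  G_{ij} = <φ_i, φ_j> and b_i = <f, φ_i>, with φ_0 = 1, φ_1 = x, φ_2 = x^2.
G =
  [2, 0, 2/3]
  [0, 2/3, 0]
  [2/3, 0, 2/5],
b = (-4/5, -14/5, 4/21).
Solving gives a_0 = -44/35, a_1 = -21/5, a_2 = 18/7, so
  g(x) = 18*x^2/7 - 21*x/5 - 44/35.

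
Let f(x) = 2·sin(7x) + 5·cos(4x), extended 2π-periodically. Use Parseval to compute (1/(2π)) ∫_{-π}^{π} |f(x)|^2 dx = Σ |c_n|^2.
Σ |c_n|^2 = 29/2

Expand |f|^2 and use orthogonality of {sin(nx), cos(mx)} on [-π, π]:
  ∫_{-π}^{π} sin(nx)^2 dx = π, ∫ cos(mx)^2 dx = π, and cross terms integrate to 0.
So ∫_{-π}^{π} f(x)^2 dx = 2^2 · π + 5^2 · π = (4 + 25)π.
Divide by 2π: (4 + 25)/2 = 29/2.
By Parseval, this equals Σ |c_n|^2.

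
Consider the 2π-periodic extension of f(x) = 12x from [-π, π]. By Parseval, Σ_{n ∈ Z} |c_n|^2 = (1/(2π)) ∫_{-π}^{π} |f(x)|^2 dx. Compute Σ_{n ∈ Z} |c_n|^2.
Σ |c_n|^2 = 48π^2

Expand and integrate term by term over [-π, π]:
  ∫ (12x)^2 dx = 144·(2π^3/3); ∫ 2·12·(0)·x dx = 0 (odd integrand); ∫ 0^2 dx = 0·2π.
So (1/(2π)) ∫_{-π}^{π} (12x)^2 dx = 144π^2/3 + 0 = 48π^2.
Parseval ⇒ Σ |c_n|^2 = 48π^2.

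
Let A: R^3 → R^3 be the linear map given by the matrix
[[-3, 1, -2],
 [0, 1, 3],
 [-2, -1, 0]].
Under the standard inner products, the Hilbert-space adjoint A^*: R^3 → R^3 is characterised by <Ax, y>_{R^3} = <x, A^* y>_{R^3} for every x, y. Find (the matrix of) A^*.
A^* = A^T =
[[-3, 0, -2],
 [1, 1, -1],
 [-2, 3, 0]]

For real matrices with standard dot products, the defining identity <Ax, y> = <x, A^* y> gives (Ax)^T y = x^T (A^*) y, i.e. x^T A^T y = x^T (A^*) y. Since this holds for all x, y, we must have A^* = A^T. Therefore
A^* =
[[-3, 0, -2],
 [1, 1, -1],
 [-2, 3, 0]].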